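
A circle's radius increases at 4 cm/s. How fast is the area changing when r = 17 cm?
136π cm²/s

A = πr²
dA/dt = 2πr · dr/dt = 2π(17)(4) = 136π cm²/s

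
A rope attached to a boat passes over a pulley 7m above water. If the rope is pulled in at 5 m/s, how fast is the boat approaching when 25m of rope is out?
125/24 ≈ 5.208 m/s

rope² = x² + 7²
x = √(25² - 7²) = 24
dx/dt = (rope/x) · d(rope)/dt = (25/24) · (-5) = -125/24 m/s
The boat approaches at 125/24 ≈ 5.208 m/s.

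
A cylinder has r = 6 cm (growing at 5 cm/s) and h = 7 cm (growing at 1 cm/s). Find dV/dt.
456π cm³/s

V = πr²h
dV/dt = 2πrh·dr/dt + πr²·dh/dt
= 2π(6)(7)(5) + π(6)²(1)
= 456π cm³/s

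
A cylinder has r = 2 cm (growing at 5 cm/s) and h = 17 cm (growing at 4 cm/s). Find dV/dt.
356π cm³/s

V = πr²h
dV/dt = 2πrh·dr/dt + πr²·dh/dt
= 2π(2)(17)(5) + π(2)²(4)
= 356π cm³/s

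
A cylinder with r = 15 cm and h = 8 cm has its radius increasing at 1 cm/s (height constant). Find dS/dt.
76π cm²/s

S = 2πrh + 2πr² (lateral + bases)
dS/dt = (2πh + 4πr)·dr/dt = (2π·8 + 4π·15)·1
= 76π cm²/s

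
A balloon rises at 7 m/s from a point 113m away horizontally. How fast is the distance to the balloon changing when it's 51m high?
357√15370/15370 ≈ 2.88 m/s

z² = 113² + y²
z = √(113² + 51²) = √15370
dz/dt = y/z · dy/dt = 51/√15370 · 7 = 357√15370/15370 ≈ 2.88 m/s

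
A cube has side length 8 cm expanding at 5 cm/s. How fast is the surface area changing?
480 cm²/s

A = 6s²
dA/dt = 12s · ds/dt = 12·8·5 = 480 cm²/s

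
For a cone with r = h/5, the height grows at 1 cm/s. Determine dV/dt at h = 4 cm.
16π/25 cm³/s

V = (1/3)π(h/5)²h = πh³/75
dV/dt = πh²/25 · 1
At h = 4: dV/dt = 16π/25 cm³/s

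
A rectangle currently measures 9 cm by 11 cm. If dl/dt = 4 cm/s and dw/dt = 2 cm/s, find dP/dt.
12 cm/s

P = 2(l + w)
dP/dt = 2(dl/dt + dw/dt) = 2(4 + 2) = 12 cm/s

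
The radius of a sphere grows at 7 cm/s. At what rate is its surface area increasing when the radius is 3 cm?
168π cm²/s

S = 4πr²
dS/dt = dS/dr · dr/dt = 8πr · 7
At r = 3: dS/dt = 168π cm²/s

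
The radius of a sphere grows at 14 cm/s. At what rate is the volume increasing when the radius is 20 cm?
22400π cm³/s

V = (4/3)πr³
dV/dt = dV/dr · dr/dt = 4πr² · 14
At r = 20: dV/dt = 22400π cm³/s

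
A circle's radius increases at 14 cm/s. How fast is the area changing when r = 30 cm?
840π cm²/s

A = πr²
dA/dt = 2πr · dr/dt = 2π(30)(14) = 840π cm²/s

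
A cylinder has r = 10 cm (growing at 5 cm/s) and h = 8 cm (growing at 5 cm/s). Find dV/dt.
1300π cm³/s

V = πr²h
dV/dt = 2πrh·dr/dt + πr²·dh/dt
= 2π(10)(8)(5) + π(10)²(5)
= 1300π cm³/s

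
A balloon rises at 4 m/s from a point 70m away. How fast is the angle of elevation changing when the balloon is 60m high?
0.032941 rad/s

tan(θ) = y/70
sec²(θ) · dθ/dt = (1/70) · dy/dt
dθ/dt = cos²(θ)/70 · 4 = 70/(70² + 60²) · 4
dθ/dt = 0.032941 rad/s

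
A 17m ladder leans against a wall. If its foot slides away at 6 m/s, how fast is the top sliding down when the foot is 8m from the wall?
16/5 = 3.2 m/s

x² + y² = 17²
2x·dx/dt + 2y·dy/dt = 0
dy/dt = -x/y · dx/dt = -8/15 · 6 = -16/5 m/s
The top is descending at 16/5 = 3.2 m/s.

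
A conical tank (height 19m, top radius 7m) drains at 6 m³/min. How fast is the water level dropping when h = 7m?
2166/(2401π) ≈ 0.2872 m/min

r/h = 7/19, so r = (7/19)h
V = (1/3)πr²h = (1/3)π((7/19)h)²h = (49/1083)πh³
dV/dh = (49/361)πh²
dh/dt = (dV/dt)/(dV/dh) = -6/((49/361)π·7²) = -2166/(2401π) m/min
The level is dropping at 2166/(2401π) ≈ 0.2872 m/min.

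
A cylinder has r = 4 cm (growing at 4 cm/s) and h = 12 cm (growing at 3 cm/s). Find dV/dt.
432π cm³/s

V = πr²h
dV/dt = 2πrh·dr/dt + πr²·dh/dt
= 2π(4)(12)(4) + π(4)²(3)
= 432π cm³/s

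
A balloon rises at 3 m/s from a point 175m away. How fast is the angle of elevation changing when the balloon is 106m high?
0.012542 rad/s

tan(θ) = y/175
sec²(θ) · dθ/dt = (1/175) · dy/dt
dθ/dt = cos²(θ)/175 · 3 = 175/(175² + 106²) · 3
dθ/dt = 0.012542 rad/s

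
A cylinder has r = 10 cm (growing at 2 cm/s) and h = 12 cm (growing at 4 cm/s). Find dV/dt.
880π cm³/s

V = πr²h
dV/dt = 2πrh·dr/dt + πr²·dh/dt
= 2π(10)(12)(2) + π(10)²(4)
= 880π cm³/s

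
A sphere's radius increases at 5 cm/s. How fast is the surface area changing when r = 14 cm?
560π cm²/s

S = 4πr²
dS/dt = dS/dr · dr/dt = 8πr · 5
At r = 14: dS/dt = 560π cm²/s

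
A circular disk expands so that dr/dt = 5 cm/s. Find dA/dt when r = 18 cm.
180π cm²/s

A = πr²
dA/dt = 2πr · dr/dt = 2π(18)(5) = 180π cm²/s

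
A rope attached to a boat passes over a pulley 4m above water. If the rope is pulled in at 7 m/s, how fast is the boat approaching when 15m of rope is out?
105√209/209 ≈ 7.263 m/s

rope² = x² + 4²
x = √(15² - 4²) = √209
dx/dt = (rope/x) · d(rope)/dt = (15/√209) · (-7) = -105√209/209 m/s
The boat approaches at 105√209/209 ≈ 7.263 m/s.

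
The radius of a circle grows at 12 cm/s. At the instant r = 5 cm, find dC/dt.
24π cm/s

C = 2πr
dC/dt = 2π · dr/dt = 2π · 12 = 24π cm/s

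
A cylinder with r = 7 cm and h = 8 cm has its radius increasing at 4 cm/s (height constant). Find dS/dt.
176π cm²/s

S = 2πrh + 2πr² (lateral + bases)
dS/dt = (2πh + 4πr)·dr/dt = (2π·8 + 4π·7)·4
= 176π cm²/s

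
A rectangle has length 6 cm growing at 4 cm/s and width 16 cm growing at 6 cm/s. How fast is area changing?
100 cm²/s

A = lw
dA/dt = w·dl/dt + l·dw/dt = 16·4 + 6·6 = 100 cm²/s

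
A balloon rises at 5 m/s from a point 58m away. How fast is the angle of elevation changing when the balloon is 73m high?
0.03336 rad/s

tan(θ) = y/58
sec²(θ) · dθ/dt = (1/58) · dy/dt
dθ/dt = cos²(θ)/58 · 5 = 58/(58² + 73²) · 5
dθ/dt = 0.03336 rad/s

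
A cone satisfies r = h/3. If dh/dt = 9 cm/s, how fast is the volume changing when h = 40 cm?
1600π cm³/s

V = (1/3)π(h/3)²h = πh³/27
dV/dt = πh²/9 · 9
At h = 40: dV/dt = 1600π cm³/s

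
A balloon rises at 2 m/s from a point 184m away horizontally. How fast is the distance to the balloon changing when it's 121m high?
242√48497/48497 ≈ 1.099 m/s

z² = 184² + y²
z = √(184² + 121²) = √48497
dz/dt = y/z · dy/dt = 121/√48497 · 2 = 242√48497/48497 ≈ 1.099 m/s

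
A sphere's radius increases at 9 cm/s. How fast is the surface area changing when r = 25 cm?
1800π cm²/s

S = 4πr²
dS/dt = dS/dr · dr/dt = 8πr · 9
At r = 25: dS/dt = 1800π cm²/s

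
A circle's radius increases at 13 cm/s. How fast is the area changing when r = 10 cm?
260π cm²/s

A = πr²
dA/dt = 2πr · dr/dt = 2π(10)(13) = 260π cm²/s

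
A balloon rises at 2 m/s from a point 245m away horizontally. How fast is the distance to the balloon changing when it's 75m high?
15√2626/1313 ≈ 0.5854 m/s

z² = 245² + y²
z = √(245² + 75²) = 5√2626
dz/dt = y/z · dy/dt = 75/(5√2626) · 2 = 15√2626/1313 ≈ 0.5854 m/s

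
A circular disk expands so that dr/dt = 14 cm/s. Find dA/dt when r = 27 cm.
756π cm²/s

A = πr²
dA/dt = 2πr · dr/dt = 2π(27)(14) = 756π cm²/s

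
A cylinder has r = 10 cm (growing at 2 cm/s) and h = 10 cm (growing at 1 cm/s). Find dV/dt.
500π cm³/s

V = πr²h
dV/dt = 2πrh·dr/dt + πr²·dh/dt
= 2π(10)(10)(2) + π(10)²(1)
= 500π cm³/s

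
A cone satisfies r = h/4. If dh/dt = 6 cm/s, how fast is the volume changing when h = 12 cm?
54π cm³/s

V = (1/3)π(h/4)²h = πh³/48
dV/dt = πh²/16 · 6
At h = 12: dV/dt = 54π cm³/s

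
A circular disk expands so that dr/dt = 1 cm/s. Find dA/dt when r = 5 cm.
10π cm²/s

A = πr²
dA/dt = 2πr · dr/dt = 2π(5)(1) = 10π cm²/s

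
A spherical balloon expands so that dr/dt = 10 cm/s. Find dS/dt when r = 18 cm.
1440π cm²/s

S = 4πr²
dS/dt = dS/dr · dr/dt = 8πr · 10
At r = 18: dS/dt = 1440π cm²/s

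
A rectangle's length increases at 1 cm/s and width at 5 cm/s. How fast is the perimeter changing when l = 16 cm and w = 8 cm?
12 cm/s

P = 2(l + w)
dP/dt = 2(dl/dt + dw/dt) = 2(1 + 5) = 12 cm/s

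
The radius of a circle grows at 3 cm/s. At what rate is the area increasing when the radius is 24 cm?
144π cm²/s

A = πr²
dA/dt = 2πr · dr/dt = 2π(24)(3) = 144π cm²/s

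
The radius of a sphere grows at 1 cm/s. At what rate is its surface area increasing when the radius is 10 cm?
80π cm²/s

S = 4πr²
dS/dt = dS/dr · dr/dt = 8πr · 1
At r = 10: dS/dt = 80π cm²/s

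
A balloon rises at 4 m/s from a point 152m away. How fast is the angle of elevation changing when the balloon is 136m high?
0.014615 rad/s

tan(θ) = y/152
sec²(θ) · dθ/dt = (1/152) · dy/dt
dθ/dt = cos²(θ)/152 · 4 = 152/(152² + 136²) · 4
dθ/dt = 0.014615 rad/s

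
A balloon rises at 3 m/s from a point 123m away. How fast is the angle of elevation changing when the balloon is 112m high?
0.013334 rad/s

tan(θ) = y/123
sec²(θ) · dθ/dt = (1/123) · dy/dt
dθ/dt = cos²(θ)/123 · 3 = 123/(123² + 112²) · 3
dθ/dt = 0.013334 rad/s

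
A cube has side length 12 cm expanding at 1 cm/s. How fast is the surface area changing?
144 cm²/s

A = 6s²
dA/dt = 12s · ds/dt = 12·12·1 = 144 cm²/s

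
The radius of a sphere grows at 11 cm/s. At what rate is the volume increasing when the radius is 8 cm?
2816π cm³/s

V = (4/3)πr³
dV/dt = dV/dr · dr/dt = 4πr² · 11
At r = 8: dV/dt = 2816π cm³/s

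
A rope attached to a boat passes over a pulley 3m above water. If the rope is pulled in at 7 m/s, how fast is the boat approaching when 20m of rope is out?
140√391/391 ≈ 7.08 m/s

rope² = x² + 3²
x = √(20² - 3²) = √391
dx/dt = (rope/x) · d(rope)/dt = (20/√391) · (-7) = -140√391/391 m/s
The boat approaches at 140√391/391 ≈ 7.08 m/s.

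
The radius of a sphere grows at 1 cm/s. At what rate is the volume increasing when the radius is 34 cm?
4624π cm³/s

V = (4/3)πr³
dV/dt = dV/dr · dr/dt = 4πr² · 1
At r = 34: dV/dt = 4624π cm³/s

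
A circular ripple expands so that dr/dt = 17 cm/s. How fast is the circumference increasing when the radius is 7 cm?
34π cm/s

C = 2πr
dC/dt = 2π · dr/dt = 2π · 17 = 34π cm/s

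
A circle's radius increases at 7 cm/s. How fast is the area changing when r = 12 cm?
168π cm²/s

A = πr²
dA/dt = 2πr · dr/dt = 2π(12)(7) = 168π cm²/s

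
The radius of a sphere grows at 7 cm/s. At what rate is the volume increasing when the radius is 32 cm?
28672π cm³/s

V = (4/3)πr³
dV/dt = dV/dr · dr/dt = 4πr² · 7
At r = 32: dV/dt = 28672π cm³/s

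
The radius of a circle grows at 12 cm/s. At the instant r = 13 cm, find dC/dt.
24π cm/s

C = 2πr
dC/dt = 2π · dr/dt = 2π · 12 = 24π cm/s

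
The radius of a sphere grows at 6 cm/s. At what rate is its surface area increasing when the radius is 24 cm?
1152π cm²/s

S = 4πr²
dS/dt = dS/dr · dr/dt = 8πr · 6
At r = 24: dS/dt = 1152π cm²/s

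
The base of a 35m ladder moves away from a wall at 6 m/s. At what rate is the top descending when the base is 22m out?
44√741/247 ≈ 4.849 m/s

x² + y² = 35²
2x·dx/dt + 2y·dy/dt = 0
dy/dt = -x/y · dx/dt = -22/√741 · 6 = -44√741/247 m/s
The top is descending at 44√741/247 ≈ 4.849 m/s.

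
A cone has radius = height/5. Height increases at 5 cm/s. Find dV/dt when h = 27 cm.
729π/5 cm³/s

V = (1/3)π(h/5)²h = πh³/75
dV/dt = πh²/25 · 5
At h = 27: dV/dt = 729π/5 cm³/s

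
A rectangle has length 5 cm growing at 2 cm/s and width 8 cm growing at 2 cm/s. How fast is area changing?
26 cm²/s

A = lw
dA/dt = w·dl/dt + l·dw/dt = 8·2 + 5·2 = 26 cm²/s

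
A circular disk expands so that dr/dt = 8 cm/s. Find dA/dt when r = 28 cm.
448π cm²/s

A = πr²
dA/dt = 2πr · dr/dt = 2π(28)(8) = 448π cm²/s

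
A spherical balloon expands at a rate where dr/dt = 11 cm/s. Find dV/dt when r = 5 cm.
1100π cm³/s

V = (4/3)πr³
dV/dt = dV/dr · dr/dt = 4πr² · 11
At r = 5: dV/dt = 1100π cm³/s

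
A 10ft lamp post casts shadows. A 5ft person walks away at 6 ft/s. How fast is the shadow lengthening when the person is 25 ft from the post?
6 ft/s

By similar triangles: 10/(x+s) = 5/s
Solving: s = 5x/5
ds/dt = 5/5 · dx/dt = 1 · 6 = 6 ft/s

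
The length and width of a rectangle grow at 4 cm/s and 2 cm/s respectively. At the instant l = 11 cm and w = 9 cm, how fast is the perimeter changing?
12 cm/s

P = 2(l + w)
dP/dt = 2(dl/dt + dw/dt) = 2(4 + 2) = 12 cm/s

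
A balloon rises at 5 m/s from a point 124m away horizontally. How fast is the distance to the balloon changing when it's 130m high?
325√8069/8069 ≈ 3.618 m/s

z² = 124² + y²
z = √(124² + 130²) = 2√8069
dz/dt = y/z · dy/dt = 130/(2√8069) · 5 = 325√8069/8069 ≈ 3.618 m/s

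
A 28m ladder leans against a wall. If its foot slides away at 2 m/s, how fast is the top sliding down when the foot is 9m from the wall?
18√703/703 ≈ 0.6789 m/s

x² + y² = 28²
2x·dx/dt + 2y·dy/dt = 0
dy/dt = -x/y · dx/dt = -9/√703 · 2 = -18√703/703 m/s
The top is descending at 18√703/703 ≈ 0.6789 m/s.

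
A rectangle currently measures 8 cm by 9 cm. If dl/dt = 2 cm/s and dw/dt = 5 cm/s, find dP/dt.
14 cm/s

P = 2(l + w)
dP/dt = 2(dl/dt + dw/dt) = 2(2 + 5) = 14 cm/s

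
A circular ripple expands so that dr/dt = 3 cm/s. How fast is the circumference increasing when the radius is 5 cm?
6π cm/s

C = 2πr
dC/dt = 2π · dr/dt = 2π · 3 = 6π cm/s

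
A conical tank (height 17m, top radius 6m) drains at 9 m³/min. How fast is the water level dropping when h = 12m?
289/(576π) ≈ 0.1597 m/min

r/h = 6/17, so r = (6/17)h
V = (1/3)πr²h = (1/3)π((6/17)h)²h = (12/289)πh³
dV/dh = (36/289)πh²
dh/dt = (dV/dt)/(dV/dh) = -9/((36/289)π·12²) = -289/(576π) m/min
The level is dropping at 289/(576π) ≈ 0.1597 m/min.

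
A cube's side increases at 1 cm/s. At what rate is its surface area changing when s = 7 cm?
84 cm²/s

A = 6s²
dA/dt = 12s · ds/dt = 12·7·1 = 84 cm²/s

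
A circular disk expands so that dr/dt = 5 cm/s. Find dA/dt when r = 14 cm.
140π cm²/s

A = πr²
dA/dt = 2πr · dr/dt = 2π(14)(5) = 140π cm²/s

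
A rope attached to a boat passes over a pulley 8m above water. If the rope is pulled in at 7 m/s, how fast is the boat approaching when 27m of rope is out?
27√665/95 ≈ 7.329 m/s

rope² = x² + 8²
x = √(27² - 8²) = √665
dx/dt = (rope/x) · d(rope)/dt = (27/√665) · (-7) = -27√665/95 m/s
The boat approaches at 27√665/95 ≈ 7.329 m/s.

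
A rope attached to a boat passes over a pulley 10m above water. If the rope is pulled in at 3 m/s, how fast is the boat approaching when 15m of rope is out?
9√5/5 ≈ 4.025 m/s

rope² = x² + 10²
x = √(15² - 10²) = 5√5
dx/dt = (rope/x) · d(rope)/dt = (15/(5√5)) · (-3) = -9√5/5 m/s
The boat approaches at 9√5/5 ≈ 4.025 m/s.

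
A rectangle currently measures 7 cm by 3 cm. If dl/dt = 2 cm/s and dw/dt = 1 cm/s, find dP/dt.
6 cm/s

P = 2(l + w)
dP/dt = 2(dl/dt + dw/dt) = 2(2 + 1) = 6 cm/s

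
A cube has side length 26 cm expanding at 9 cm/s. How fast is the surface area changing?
2808 cm²/s

A = 6s²
dA/dt = 12s · ds/dt = 12·26·9 = 2808 cm²/s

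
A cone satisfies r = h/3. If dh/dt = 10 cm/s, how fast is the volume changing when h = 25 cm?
6250π/9 cm³/s

V = (1/3)π(h/3)²h = πh³/27
dV/dt = πh²/9 · 10
At h = 25: dV/dt = 6250π/9 cm³/s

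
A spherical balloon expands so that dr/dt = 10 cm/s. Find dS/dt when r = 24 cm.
1920π cm²/s

S = 4πr²
dS/dt = dS/dr · dr/dt = 8πr · 10
At r = 24: dS/dt = 1920π cm²/s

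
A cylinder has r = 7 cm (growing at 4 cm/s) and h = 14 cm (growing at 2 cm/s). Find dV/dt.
882π cm³/s

V = πr²h
dV/dt = 2πrh·dr/dt + πr²·dh/dt
= 2π(7)(14)(4) + π(7)²(2)
= 882π cm³/s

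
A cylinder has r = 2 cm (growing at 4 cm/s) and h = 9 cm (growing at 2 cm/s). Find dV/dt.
152π cm³/s

V = πr²h
dV/dt = 2πrh·dr/dt + πr²·dh/dt
= 2π(2)(9)(4) + π(2)²(2)
= 152π cm³/s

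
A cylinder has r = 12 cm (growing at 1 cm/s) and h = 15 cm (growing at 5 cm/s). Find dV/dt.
1080π cm³/s

V = πr²h
dV/dt = 2πrh·dr/dt + πr²·dh/dt
= 2π(12)(15)(1) + π(12)²(5)
= 1080π cm³/s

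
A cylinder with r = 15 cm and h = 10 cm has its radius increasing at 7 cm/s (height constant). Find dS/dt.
560π cm²/s

S = 2πrh + 2πr² (lateral + bases)
dS/dt = (2πh + 4πr)·dr/dt = (2π·10 + 4π·15)·7
= 560π cm²/s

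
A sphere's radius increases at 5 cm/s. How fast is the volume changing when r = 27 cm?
14580π cm³/s

V = (4/3)πr³
dV/dt = dV/dr · dr/dt = 4πr² · 5
At r = 27: dV/dt = 14580π cm³/s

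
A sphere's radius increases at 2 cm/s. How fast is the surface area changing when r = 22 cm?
352π cm²/s

S = 4πr²
dS/dt = dS/dr · dr/dt = 8πr · 2
At r = 22: dS/dt = 352π cm²/s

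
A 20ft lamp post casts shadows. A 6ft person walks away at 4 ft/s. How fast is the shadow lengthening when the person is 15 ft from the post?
12/7 ft/s

By similar triangles: 20/(x+s) = 6/s
Solving: s = 6x/14
ds/dt = 6/14 · dx/dt = 3/7 · 4 = 12/7 ft/s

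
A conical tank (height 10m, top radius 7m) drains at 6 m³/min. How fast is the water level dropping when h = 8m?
75/(392π) ≈ 0.0609 m/min

r/h = 7/10, so r = (7/10)h
V = (1/3)πr²h = (1/3)π((7/10)h)²h = (49/300)πh³
dV/dh = (49/100)πh²
dh/dt = (dV/dt)/(dV/dh) = -6/((49/100)π·8²) = -75/(392π) m/min
The level is dropping at 75/(392π) ≈ 0.0609 m/min.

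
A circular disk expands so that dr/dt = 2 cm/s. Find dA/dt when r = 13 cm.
52π cm²/s

A = πr²
dA/dt = 2πr · dr/dt = 2π(13)(2) = 52π cm²/s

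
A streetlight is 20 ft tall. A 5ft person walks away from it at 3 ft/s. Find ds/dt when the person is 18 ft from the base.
1 ft/s

By similar triangles: 20/(x+s) = 5/s
Solving: s = 5x/15
ds/dt = 5/15 · dx/dt = 1/3 · 3 = 1 ft/s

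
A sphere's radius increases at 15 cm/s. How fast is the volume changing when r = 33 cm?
65340π cm³/s

V = (4/3)πr³
dV/dt = dV/dr · dr/dt = 4πr² · 15
At r = 33: dV/dt = 65340π cm³/s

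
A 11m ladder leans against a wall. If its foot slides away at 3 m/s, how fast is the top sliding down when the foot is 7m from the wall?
7√2/4 ≈ 2.475 m/s

x² + y² = 11²
2x·dx/dt + 2y·dy/dt = 0
dy/dt = -x/y · dx/dt = -7/(6√2) · 3 = -7√2/4 m/s
The top is descending at 7√2/4 ≈ 2.475 m/s.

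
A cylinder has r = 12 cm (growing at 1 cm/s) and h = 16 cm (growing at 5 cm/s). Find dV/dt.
1104π cm³/s

V = πr²h
dV/dt = 2πrh·dr/dt + πr²·dh/dt
= 2π(12)(16)(1) + π(12)²(5)
= 1104π cm³/s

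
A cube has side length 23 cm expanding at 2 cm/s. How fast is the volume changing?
3174 cm³/s

V = s³
dV/dt = 3s² · ds/dt = 3·23²·2 = 3174 cm³/s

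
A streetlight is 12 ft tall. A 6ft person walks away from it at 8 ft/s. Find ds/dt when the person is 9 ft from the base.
8 ft/s

By similar triangles: 12/(x+s) = 6/s
Solving: s = 6x/6
ds/dt = 6/6 · dx/dt = 1 · 8 = 8 ft/s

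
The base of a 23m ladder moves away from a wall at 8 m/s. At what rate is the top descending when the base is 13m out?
26√10/15 ≈ 5.481 m/s

x² + y² = 23²
2x·dx/dt + 2y·dy/dt = 0
dy/dt = -x/y · dx/dt = -13/(6√10) · 8 = -26√10/15 m/s
The top is descending at 26√10/15 ≈ 5.481 m/s.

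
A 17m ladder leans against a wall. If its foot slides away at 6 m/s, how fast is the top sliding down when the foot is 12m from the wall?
72√145/145 ≈ 5.979 m/s

x² + y² = 17²
2x·dx/dt + 2y·dy/dt = 0
dy/dt = -x/y · dx/dt = -12/√145 · 6 = -72√145/145 m/s
The top is descending at 72√145/145 ≈ 5.979 m/s.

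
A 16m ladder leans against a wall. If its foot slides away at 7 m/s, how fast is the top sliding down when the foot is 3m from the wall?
21√247/247 ≈ 1.336 m/s

x² + y² = 16²
2x·dx/dt + 2y·dy/dt = 0
dy/dt = -x/y · dx/dt = -3/√247 · 7 = -21√247/247 m/s
The top is descending at 21√247/247 ≈ 1.336 m/s.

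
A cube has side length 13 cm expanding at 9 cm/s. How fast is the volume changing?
4563 cm³/s

V = s³
dV/dt = 3s² · ds/dt = 3·13²·9 = 4563 cm³/s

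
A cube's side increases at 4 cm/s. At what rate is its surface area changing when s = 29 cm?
1392 cm²/s

A = 6s²
dA/dt = 12s · ds/dt = 12·29·4 = 1392 cm²/s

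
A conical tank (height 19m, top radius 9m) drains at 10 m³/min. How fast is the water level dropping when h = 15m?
722/(3645π) ≈ 0.06305 m/min

r/h = 9/19, so r = (9/19)h
V = (1/3)πr²h = (1/3)π((9/19)h)²h = (27/361)πh³
dV/dh = (81/361)πh²
dh/dt = (dV/dt)/(dV/dh) = -10/((81/361)π·15²) = -722/(3645π) m/min
The level is dropping at 722/(3645π) ≈ 0.06305 m/min.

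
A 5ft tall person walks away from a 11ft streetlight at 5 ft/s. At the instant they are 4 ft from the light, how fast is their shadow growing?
25/6 ft/s

By similar triangles: 11/(x+s) = 5/s
Solving: s = 5x/6
ds/dt = 5/6 · dx/dt = 5/6 · 5 = 25/6 ft/s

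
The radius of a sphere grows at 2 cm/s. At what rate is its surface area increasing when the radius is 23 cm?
368π cm²/s

S = 4πr²
dS/dt = dS/dr · dr/dt = 8πr · 2
At r = 23: dS/dt = 368π cm²/s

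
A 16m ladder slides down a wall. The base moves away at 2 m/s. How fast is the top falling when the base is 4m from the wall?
2√15/15 ≈ 0.5164 m/s

x² + y² = 16²
2x·dx/dt + 2y·dy/dt = 0
dy/dt = -x/y · dx/dt = -4/(4√15) · 2 = -2√15/15 m/s
The top is descending at 2√15/15 ≈ 0.5164 m/s.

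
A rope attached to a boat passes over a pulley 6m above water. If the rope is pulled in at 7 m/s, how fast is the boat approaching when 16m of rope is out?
56√55/55 ≈ 7.551 m/s

rope² = x² + 6²
x = √(16² - 6²) = 2√55
dx/dt = (rope/x) · d(rope)/dt = (16/(2√55)) · (-7) = -56√55/55 m/s
The boat approaches at 56√55/55 ≈ 7.551 m/s.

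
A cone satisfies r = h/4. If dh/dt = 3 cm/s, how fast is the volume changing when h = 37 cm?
4107π/16 cm³/s

V = (1/3)π(h/4)²h = πh³/48
dV/dt = πh²/16 · 3
At h = 37: dV/dt = 4107π/16 cm³/s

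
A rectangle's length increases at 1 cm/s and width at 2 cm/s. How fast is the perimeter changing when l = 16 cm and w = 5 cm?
6 cm/s

P = 2(l + w)
dP/dt = 2(dl/dt + dw/dt) = 2(1 + 2) = 6 cm/s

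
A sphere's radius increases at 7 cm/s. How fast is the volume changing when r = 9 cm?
2268π cm³/s

V = (4/3)πr³
dV/dt = dV/dr · dr/dt = 4πr² · 7
At r = 9: dV/dt = 2268π cm³/s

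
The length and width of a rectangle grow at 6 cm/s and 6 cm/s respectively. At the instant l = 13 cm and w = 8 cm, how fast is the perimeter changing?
24 cm/s

P = 2(l + w)
dP/dt = 2(dl/dt + dw/dt) = 2(6 + 6) = 24 cm/s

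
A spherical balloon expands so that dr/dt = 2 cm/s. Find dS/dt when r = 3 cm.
48π cm²/s

S = 4πr²
dS/dt = dS/dr · dr/dt = 8πr · 2
At r = 3: dS/dt = 48π cm²/s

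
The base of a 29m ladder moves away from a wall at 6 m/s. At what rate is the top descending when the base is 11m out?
11√5/10 ≈ 2.46 m/s

x² + y² = 29²
2x·dx/dt + 2y·dy/dt = 0
dy/dt = -x/y · dx/dt = -11/(12√5) · 6 = -11√5/10 m/s
The top is descending at 11√5/10 ≈ 2.46 m/s.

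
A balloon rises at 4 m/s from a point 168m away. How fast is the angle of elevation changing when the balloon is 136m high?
0.014384 rad/s

tan(θ) = y/168
sec²(θ) · dθ/dt = (1/168) · dy/dt
dθ/dt = cos²(θ)/168 · 4 = 168/(168² + 136²) · 4
dθ/dt = 0.014384 rad/s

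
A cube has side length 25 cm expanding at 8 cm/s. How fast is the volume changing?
15000 cm³/s

V = s³
dV/dt = 3s² · ds/dt = 3·25²·8 = 15000 cm³/s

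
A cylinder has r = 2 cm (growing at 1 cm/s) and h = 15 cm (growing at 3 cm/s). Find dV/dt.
72π cm³/s

V = πr²h
dV/dt = 2πrh·dr/dt + πr²·dh/dt
= 2π(2)(15)(1) + π(2)²(3)
= 72π cm³/s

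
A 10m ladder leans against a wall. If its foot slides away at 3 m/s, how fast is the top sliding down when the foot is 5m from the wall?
√3 ≈ 1.732 m/s

x² + y² = 10²
2x·dx/dt + 2y·dy/dt = 0
dy/dt = -x/y · dx/dt = -5/(5√3) · 3 = -√3 m/s
The top is descending at √3 ≈ 1.732 m/s.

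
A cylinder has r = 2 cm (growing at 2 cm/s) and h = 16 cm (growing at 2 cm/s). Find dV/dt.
136π cm³/s

V = πr²h
dV/dt = 2πrh·dr/dt + πr²·dh/dt
= 2π(2)(16)(2) + π(2)²(2)
= 136π cm³/s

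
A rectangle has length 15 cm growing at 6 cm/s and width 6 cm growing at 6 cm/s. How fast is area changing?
126 cm²/s

A = lw
dA/dt = w·dl/dt + l·dw/dt = 6·6 + 15·6 = 126 cm²/s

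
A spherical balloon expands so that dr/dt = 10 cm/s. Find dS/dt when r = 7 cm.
560π cm²/s

S = 4πr²
dS/dt = dS/dr · dr/dt = 8πr · 10
At r = 7: dS/dt = 560π cm²/s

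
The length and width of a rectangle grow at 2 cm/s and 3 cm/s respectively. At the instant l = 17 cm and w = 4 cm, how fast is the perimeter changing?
10 cm/s

P = 2(l + w)
dP/dt = 2(dl/dt + dw/dt) = 2(2 + 3) = 10 cm/s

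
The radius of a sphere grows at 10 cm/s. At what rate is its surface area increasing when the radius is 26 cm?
2080π cm²/s

S = 4πr²
dS/dt = dS/dr · dr/dt = 8πr · 10
At r = 26: dS/dt = 2080π cm²/s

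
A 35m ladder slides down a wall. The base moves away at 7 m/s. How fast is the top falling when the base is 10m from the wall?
14√5/15 ≈ 2.087 m/s

x² + y² = 35²
2x·dx/dt + 2y·dy/dt = 0
dy/dt = -x/y · dx/dt = -10/(15√5) · 7 = -14√5/15 m/s
The top is descending at 14√5/15 ≈ 2.087 m/s.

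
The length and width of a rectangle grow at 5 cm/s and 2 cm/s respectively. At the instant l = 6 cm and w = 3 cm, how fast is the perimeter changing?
14 cm/s

P = 2(l + w)
dP/dt = 2(dl/dt + dw/dt) = 2(5 + 2) = 14 cm/s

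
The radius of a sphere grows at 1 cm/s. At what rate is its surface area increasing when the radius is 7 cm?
56π cm²/s

S = 4πr²
dS/dt = dS/dr · dr/dt = 8πr · 1
At r = 7: dS/dt = 56π cm²/s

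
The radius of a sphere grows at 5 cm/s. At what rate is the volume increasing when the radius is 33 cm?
21780π cm³/s

V = (4/3)πr³
dV/dt = dV/dr · dr/dt = 4πr² · 5
At r = 33: dV/dt = 21780π cm³/s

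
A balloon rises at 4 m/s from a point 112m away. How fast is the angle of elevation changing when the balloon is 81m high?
0.023449 rad/s

tan(θ) = y/112
sec²(θ) · dθ/dt = (1/112) · dy/dt
dθ/dt = cos²(θ)/112 · 4 = 112/(112² + 81²) · 4
dθ/dt = 0.023449 rad/s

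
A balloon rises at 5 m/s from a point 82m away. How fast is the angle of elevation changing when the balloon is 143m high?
0.015089 rad/s

tan(θ) = y/82
sec²(θ) · dθ/dt = (1/82) · dy/dt
dθ/dt = cos²(θ)/82 · 5 = 82/(82² + 143²) · 5
dθ/dt = 0.015089 rad/s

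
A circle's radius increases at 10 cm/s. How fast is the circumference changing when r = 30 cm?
20π cm/s

C = 2πr
dC/dt = 2π · dr/dt = 2π · 10 = 20π cm/s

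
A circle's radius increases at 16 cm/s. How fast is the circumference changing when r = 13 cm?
32π cm/s

C = 2πr
dC/dt = 2π · dr/dt = 2π · 16 = 32π cm/s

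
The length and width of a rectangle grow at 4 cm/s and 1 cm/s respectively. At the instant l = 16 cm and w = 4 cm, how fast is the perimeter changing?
10 cm/s

P = 2(l + w)
dP/dt = 2(dl/dt + dw/dt) = 2(4 + 1) = 10 cm/s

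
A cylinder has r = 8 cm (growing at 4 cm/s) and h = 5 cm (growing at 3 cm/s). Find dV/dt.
512π cm³/s

V = πr²h
dV/dt = 2πrh·dr/dt + πr²·dh/dt
= 2π(8)(5)(4) + π(8)²(3)
= 512π cm³/s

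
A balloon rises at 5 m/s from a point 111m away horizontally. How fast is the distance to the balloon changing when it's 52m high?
52√601/601 ≈ 2.121 m/s

z² = 111² + y²
z = √(111² + 52²) = 5√601
dz/dt = y/z · dy/dt = 52/(5√601) · 5 = 52√601/601 ≈ 2.121 m/s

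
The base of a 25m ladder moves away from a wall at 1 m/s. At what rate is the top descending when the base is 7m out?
7/24 ≈ 0.2917 m/s

x² + y² = 25²
2x·dx/dt + 2y·dy/dt = 0
dy/dt = -x/y · dx/dt = -7/24 · 1 = -7/24 m/s
The top is descending at 7/24 ≈ 0.2917 m/s.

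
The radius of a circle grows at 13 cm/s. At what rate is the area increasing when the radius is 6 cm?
156π cm²/s

A = πr²
dA/dt = 2πr · dr/dt = 2π(6)(13) = 156π cm²/s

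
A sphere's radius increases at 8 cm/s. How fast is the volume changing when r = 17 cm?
9248π cm³/s

V = (4/3)πr³
dV/dt = dV/dr · dr/dt = 4πr² · 8
At r = 17: dV/dt = 9248π cm³/s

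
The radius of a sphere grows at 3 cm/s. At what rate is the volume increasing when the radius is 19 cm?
4332π cm³/s

V = (4/3)πr³
dV/dt = dV/dr · dr/dt = 4πr² · 3
At r = 19: dV/dt = 4332π cm³/s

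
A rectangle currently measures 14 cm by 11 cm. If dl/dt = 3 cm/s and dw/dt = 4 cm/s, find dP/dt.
14 cm/s

P = 2(l + w)
dP/dt = 2(dl/dt + dw/dt) = 2(3 + 4) = 14 cm/s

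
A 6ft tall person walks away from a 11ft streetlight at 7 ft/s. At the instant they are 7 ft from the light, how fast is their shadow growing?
42/5 ft/s

By similar triangles: 11/(x+s) = 6/s
Solving: s = 6x/5
ds/dt = 6/5 · dx/dt = 6/5 · 7 = 42/5 ft/s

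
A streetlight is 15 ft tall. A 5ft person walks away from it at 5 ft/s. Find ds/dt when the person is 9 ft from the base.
5/2 ft/s

By similar triangles: 15/(x+s) = 5/s
Solving: s = 5x/10
ds/dt = 5/10 · dx/dt = 1/2 · 5 = 5/2 ft/s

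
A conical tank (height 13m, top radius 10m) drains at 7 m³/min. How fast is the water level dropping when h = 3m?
1183/(900π) ≈ 0.4184 m/min

r/h = 10/13, so r = (10/13)h
V = (1/3)πr²h = (1/3)π((10/13)h)²h = (100/507)πh³
dV/dh = (100/169)πh²
dh/dt = (dV/dt)/(dV/dh) = -7/((100/169)π·3²) = -1183/(900π) m/min
The level is dropping at 1183/(900π) ≈ 0.4184 m/min.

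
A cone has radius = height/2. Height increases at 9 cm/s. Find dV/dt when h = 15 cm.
2025π/4 cm³/s

V = (1/3)π(h/2)²h = πh³/12
dV/dt = πh²/4 · 9
At h = 15: dV/dt = 2025π/4 cm³/s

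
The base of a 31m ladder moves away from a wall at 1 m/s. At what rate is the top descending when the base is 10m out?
10√861/861 ≈ 0.3408 m/s

x² + y² = 31²
2x·dx/dt + 2y·dy/dt = 0
dy/dt = -x/y · dx/dt = -10/√861 · 1 = -10√861/861 m/s
The top is descending at 10√861/861 ≈ 0.3408 m/s.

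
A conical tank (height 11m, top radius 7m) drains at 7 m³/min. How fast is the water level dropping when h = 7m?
121/(343π) ≈ 0.1123 m/min

r/h = 7/11, so r = (7/11)h
V = (1/3)πr²h = (1/3)π((7/11)h)²h = (49/363)πh³
dV/dh = (49/121)πh²
dh/dt = (dV/dt)/(dV/dh) = -7/((49/121)π·7²) = -121/(343π) m/min
The level is dropping at 121/(343π) ≈ 0.1123 m/min.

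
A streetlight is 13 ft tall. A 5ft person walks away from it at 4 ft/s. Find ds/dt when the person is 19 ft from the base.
5/2 ft/s

By similar triangles: 13/(x+s) = 5/s
Solving: s = 5x/8
ds/dt = 5/8 · dx/dt = 5/8 · 4 = 5/2 ft/s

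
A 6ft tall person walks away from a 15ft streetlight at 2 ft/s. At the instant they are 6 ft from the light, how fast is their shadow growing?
4/3 ft/s

By similar triangles: 15/(x+s) = 6/s
Solving: s = 6x/9
ds/dt = 6/9 · dx/dt = 2/3 · 2 = 4/3 ft/s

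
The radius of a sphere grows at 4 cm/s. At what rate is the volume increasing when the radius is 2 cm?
64π cm³/s

V = (4/3)πr³
dV/dt = dV/dr · dr/dt = 4πr² · 4
At r = 2: dV/dt = 64π cm³/s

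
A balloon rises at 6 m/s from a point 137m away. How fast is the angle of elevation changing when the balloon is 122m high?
0.024426 rad/s

tan(θ) = y/137
sec²(θ) · dθ/dt = (1/137) · dy/dt
dθ/dt = cos²(θ)/137 · 6 = 137/(137² + 122²) · 6
dθ/dt = 0.024426 rad/s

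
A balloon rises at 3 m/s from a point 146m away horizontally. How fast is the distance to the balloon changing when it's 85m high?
255√28541/28541 ≈ 1.509 m/s

z² = 146² + y²
z = √(146² + 85²) = √28541
dz/dt = y/z · dy/dt = 85/√28541 · 3 = 255√28541/28541 ≈ 1.509 m/s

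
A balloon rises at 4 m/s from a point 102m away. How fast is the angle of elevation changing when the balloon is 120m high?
0.016449 rad/s

tan(θ) = y/102
sec²(θ) · dθ/dt = (1/102) · dy/dt
dθ/dt = cos²(θ)/102 · 4 = 102/(102² + 120²) · 4
dθ/dt = 0.016449 rad/s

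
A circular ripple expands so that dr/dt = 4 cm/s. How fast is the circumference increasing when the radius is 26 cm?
8π cm/s

C = 2πr
dC/dt = 2π · dr/dt = 2π · 4 = 8π cm/s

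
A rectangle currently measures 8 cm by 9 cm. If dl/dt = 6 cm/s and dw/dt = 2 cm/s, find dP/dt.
16 cm/s

P = 2(l + w)
dP/dt = 2(dl/dt + dw/dt) = 2(6 + 2) = 16 cm/s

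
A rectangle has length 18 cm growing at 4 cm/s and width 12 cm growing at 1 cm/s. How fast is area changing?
66 cm²/s

A = lw
dA/dt = w·dl/dt + l·dw/dt = 12·4 + 18·1 = 66 cm²/s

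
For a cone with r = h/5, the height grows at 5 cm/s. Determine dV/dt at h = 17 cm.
289π/5 cm³/s

V = (1/3)π(h/5)²h = πh³/75
dV/dt = πh²/25 · 5
At h = 17: dV/dt = 289π/5 cm³/s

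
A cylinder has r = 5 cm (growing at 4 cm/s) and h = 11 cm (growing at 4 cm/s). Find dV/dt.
540π cm³/s

V = πr²h
dV/dt = 2πrh·dr/dt + πr²·dh/dt
= 2π(5)(11)(4) + π(5)²(4)
= 540π cm³/s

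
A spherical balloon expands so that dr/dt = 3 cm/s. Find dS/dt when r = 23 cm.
552π cm²/s

S = 4πr²
dS/dt = dS/dr · dr/dt = 8πr · 3
At r = 23: dS/dt = 552π cm²/s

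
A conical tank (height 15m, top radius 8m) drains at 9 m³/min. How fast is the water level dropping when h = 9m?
25/(64π) ≈ 0.1243 m/min

r/h = 8/15, so r = (8/15)h
V = (1/3)πr²h = (1/3)π((8/15)h)²h = (64/675)πh³
dV/dh = (64/225)πh²
dh/dt = (dV/dt)/(dV/dh) = -9/((64/225)π·9²) = -25/(64π) m/min
The level is dropping at 25/(64π) ≈ 0.1243 m/min.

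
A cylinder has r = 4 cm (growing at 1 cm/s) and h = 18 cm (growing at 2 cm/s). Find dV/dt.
176π cm³/s

V = πr²h
dV/dt = 2πrh·dr/dt + πr²·dh/dt
= 2π(4)(18)(1) + π(4)²(2)
= 176π cm³/s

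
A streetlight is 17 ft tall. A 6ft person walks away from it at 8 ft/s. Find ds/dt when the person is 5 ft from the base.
48/11 ft/s

By similar triangles: 17/(x+s) = 6/s
Solving: s = 6x/11
ds/dt = 6/11 · dx/dt = 6/11 · 8 = 48/11 ft/s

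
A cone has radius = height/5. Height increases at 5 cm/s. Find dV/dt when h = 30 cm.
180π cm³/s

V = (1/3)π(h/5)²h = πh³/75
dV/dt = πh²/25 · 5
At h = 30: dV/dt = 180π cm³/s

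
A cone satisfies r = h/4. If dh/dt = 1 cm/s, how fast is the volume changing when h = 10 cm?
25π/4 cm³/s

V = (1/3)π(h/4)²h = πh³/48
dV/dt = πh²/16 · 1
At h = 10: dV/dt = 25π/4 cm³/s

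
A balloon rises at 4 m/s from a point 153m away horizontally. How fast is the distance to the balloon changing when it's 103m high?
206√34018/17009 ≈ 2.234 m/s

z² = 153² + y²
z = √(153² + 103²) = √34018
dz/dt = y/z · dy/dt = 103/√34018 · 4 = 206√34018/17009 ≈ 2.234 m/s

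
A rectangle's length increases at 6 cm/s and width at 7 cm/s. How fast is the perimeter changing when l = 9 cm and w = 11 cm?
26 cm/s

P = 2(l + w)
dP/dt = 2(dl/dt + dw/dt) = 2(6 + 7) = 26 cm/s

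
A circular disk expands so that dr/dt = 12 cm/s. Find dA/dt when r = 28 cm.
672π cm²/s

A = πr²
dA/dt = 2πr · dr/dt = 2π(28)(12) = 672π cm²/s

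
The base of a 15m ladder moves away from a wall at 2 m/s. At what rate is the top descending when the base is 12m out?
8/3 ≈ 2.667 m/s

x² + y² = 15²
2x·dx/dt + 2y·dy/dt = 0
dy/dt = -x/y · dx/dt = -12/9 · 2 = -8/3 m/s
The top is descending at 8/3 ≈ 2.667 m/s.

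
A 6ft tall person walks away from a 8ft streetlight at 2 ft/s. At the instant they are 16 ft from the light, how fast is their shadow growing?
6 ft/s

By similar triangles: 8/(x+s) = 6/s
Solving: s = 6x/2
ds/dt = 6/2 · dx/dt = 3 · 2 = 6 ft/s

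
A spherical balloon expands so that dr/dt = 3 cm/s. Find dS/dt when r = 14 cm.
336π cm²/s

S = 4πr²
dS/dt = dS/dr · dr/dt = 8πr · 3
At r = 14: dS/dt = 336π cm²/s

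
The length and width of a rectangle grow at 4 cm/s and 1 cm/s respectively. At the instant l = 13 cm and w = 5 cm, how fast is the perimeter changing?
10 cm/s

P = 2(l + w)
dP/dt = 2(dl/dt + dw/dt) = 2(4 + 1) = 10 cm/s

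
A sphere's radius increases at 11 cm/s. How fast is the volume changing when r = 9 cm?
3564π cm³/s

V = (4/3)πr³
dV/dt = dV/dr · dr/dt = 4πr² · 11
At r = 9: dV/dt = 3564π cm³/s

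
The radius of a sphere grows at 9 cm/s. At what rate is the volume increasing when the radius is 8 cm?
2304π cm³/s

V = (4/3)πr³
dV/dt = dV/dr · dr/dt = 4πr² · 9
At r = 8: dV/dt = 2304π cm³/s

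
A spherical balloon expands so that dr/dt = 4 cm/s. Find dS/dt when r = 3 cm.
96π cm²/s

S = 4πr²
dS/dt = dS/dr · dr/dt = 8πr · 4
At r = 3: dS/dt = 96π cm²/s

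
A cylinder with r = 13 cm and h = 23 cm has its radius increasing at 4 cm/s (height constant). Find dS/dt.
392π cm²/s

S = 2πrh + 2πr² (lateral + bases)
dS/dt = (2πh + 4πr)·dr/dt = (2π·23 + 4π·13)·4
= 392π cm²/s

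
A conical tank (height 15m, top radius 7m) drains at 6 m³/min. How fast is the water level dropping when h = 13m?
1350/(8281π) ≈ 0.05189 m/min

r/h = 7/15, so r = (7/15)h
V = (1/3)πr²h = (1/3)π((7/15)h)²h = (49/675)πh³
dV/dh = (49/225)πh²
dh/dt = (dV/dt)/(dV/dh) = -6/((49/225)π·13²) = -1350/(8281π) m/min
The level is dropping at 1350/(8281π) ≈ 0.05189 m/min.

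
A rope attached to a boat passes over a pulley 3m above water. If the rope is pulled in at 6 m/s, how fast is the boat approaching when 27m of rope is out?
27√5/10 ≈ 6.037 m/s

rope² = x² + 3²
x = √(27² - 3²) = 12√5
dx/dt = (rope/x) · d(rope)/dt = (27/(12√5)) · (-6) = -27√5/10 m/s
The boat approaches at 27√5/10 ≈ 6.037 m/s.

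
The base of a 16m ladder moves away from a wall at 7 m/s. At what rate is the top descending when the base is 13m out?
91√87/87 ≈ 9.756 m/s

x² + y² = 16²
2x·dx/dt + 2y·dy/dt = 0
dy/dt = -x/y · dx/dt = -13/√87 · 7 = -91√87/87 m/s
The top is descending at 91√87/87 ≈ 9.756 m/s.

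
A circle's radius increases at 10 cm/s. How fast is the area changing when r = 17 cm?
340π cm²/s

A = πr²
dA/dt = 2πr · dr/dt = 2π(17)(10) = 340π cm²/s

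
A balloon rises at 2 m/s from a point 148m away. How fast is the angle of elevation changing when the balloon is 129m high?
0.007679 rad/s

tan(θ) = y/148
sec²(θ) · dθ/dt = (1/148) · dy/dt
dθ/dt = cos²(θ)/148 · 2 = 148/(148² + 129²) · 2
dθ/dt = 0.007679 rad/s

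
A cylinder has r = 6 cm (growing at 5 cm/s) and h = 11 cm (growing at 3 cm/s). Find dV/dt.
768π cm³/s

V = πr²h
dV/dt = 2πrh·dr/dt + πr²·dh/dt
= 2π(6)(11)(5) + π(6)²(3)
= 768π cm³/s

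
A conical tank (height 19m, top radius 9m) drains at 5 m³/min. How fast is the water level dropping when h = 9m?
1805/(6561π) ≈ 0.08757 m/min

r/h = 9/19, so r = (9/19)h
V = (1/3)πr²h = (1/3)π((9/19)h)²h = (27/361)πh³
dV/dh = (81/361)πh²
dh/dt = (dV/dt)/(dV/dh) = -5/((81/361)π·9²) = -1805/(6561π) m/min
The level is dropping at 1805/(6561π) ≈ 0.08757 m/min.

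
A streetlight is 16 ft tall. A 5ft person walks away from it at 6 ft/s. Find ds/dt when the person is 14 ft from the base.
30/11 ft/s

By similar triangles: 16/(x+s) = 5/s
Solving: s = 5x/11
ds/dt = 5/11 · dx/dt = 5/11 · 6 = 30/11 ft/s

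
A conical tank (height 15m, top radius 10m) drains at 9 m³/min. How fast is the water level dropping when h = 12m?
9/(64π) ≈ 0.04476 m/min

r/h = 10/15, so r = (2/3)h
V = (1/3)πr²h = (1/3)π((2/3)h)²h = (4/27)πh³
dV/dh = (4/9)πh²
dh/dt = (dV/dt)/(dV/dh) = -9/((4/9)π·12²) = -9/(64π) m/min
The level is dropping at 9/(64π) ≈ 0.04476 m/min.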